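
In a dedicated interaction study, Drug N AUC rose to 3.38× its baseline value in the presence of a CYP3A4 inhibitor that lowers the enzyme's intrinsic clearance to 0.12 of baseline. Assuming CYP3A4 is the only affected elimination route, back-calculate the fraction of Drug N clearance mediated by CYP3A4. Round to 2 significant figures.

0.80

Write x for the fraction cleared via CYP3A4. The observed AUC change means clearance fell to 1/3.38 = 0.2959 of baseline.
Setting x·0.12 + (1 − x) = 0.2959 and solving: x = (0.2959 − 1)/(0.12 − 1) = 0.80.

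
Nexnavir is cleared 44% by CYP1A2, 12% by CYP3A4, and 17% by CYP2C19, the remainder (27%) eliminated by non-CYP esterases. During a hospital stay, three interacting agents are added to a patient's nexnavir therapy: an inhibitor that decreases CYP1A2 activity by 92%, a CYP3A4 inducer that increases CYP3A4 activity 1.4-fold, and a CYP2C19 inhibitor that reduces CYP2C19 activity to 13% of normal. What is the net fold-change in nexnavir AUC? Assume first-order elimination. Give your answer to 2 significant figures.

2.0

CYP1A2: 0.44 × 0.08 = 0.0352
CYP3A4: 0.12 × 1.4 = 0.168
CYP2C19: 0.17 × 0.13 = 0.0221
Other: 0.27 (unchanged)
Relative clearance = 0.0352 + 0.168 + 0.0221 + 0.27 = 0.4953.
Because AUC varies inversely with clearance, the combined effect is 1 / 0.4953 = 2.0.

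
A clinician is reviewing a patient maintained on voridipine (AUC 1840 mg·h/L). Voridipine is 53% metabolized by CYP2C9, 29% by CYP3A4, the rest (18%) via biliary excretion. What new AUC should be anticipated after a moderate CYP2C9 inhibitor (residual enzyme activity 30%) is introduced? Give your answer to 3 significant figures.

2.93 × 10³ mg·h/L

CYP2C9: 0.53 × 0.3 = 0.159
CYP3A4: 0.29 (unchanged)
Other: 0.18 (unchanged)
New clearance relative to baseline: 0.159 + 0.29 + 0.18 = 0.629.
AUC ∝ 1/CL, so new value = 1840 / 0.629 = 2.93 × 10³ mg·h/L.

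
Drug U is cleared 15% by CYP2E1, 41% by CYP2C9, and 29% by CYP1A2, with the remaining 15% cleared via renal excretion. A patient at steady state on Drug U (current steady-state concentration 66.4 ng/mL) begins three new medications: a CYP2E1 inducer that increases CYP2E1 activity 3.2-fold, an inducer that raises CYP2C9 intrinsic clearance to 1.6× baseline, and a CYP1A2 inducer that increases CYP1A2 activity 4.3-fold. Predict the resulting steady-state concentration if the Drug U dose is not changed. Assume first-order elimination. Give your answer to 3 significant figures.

26.2 ng/mL

The CYP2E1 pathway (15% of clearance) rises to 3.2× activity: 0.15 × 3.2 = 0.48.
The CYP2C9 pathway (41% of clearance) increases to 1.6× activity: 0.41 × 1.6 = 0.656.
The CYP1A2 pathway (29% of clearance) is boosted to 4.3× activity: 0.29 × 4.3 = 1.247.
The remaining 15% of clearance is unaffected.
New clearance relative to baseline: 0.48 + 0.656 + 1.247 + 0.15 = 2.533.
Dividing the baseline by the relative clearance: 66.4 / 2.533 = 26.2 ng/mL.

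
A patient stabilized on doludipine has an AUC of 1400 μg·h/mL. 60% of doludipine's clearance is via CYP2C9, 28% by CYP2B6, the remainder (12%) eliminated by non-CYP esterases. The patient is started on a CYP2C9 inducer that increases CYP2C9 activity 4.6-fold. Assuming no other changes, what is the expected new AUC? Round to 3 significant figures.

443 μg·h/mL

The CYP2C9 pathway (60% of clearance) is boosted to 4.6× activity: 0.6 × 4.6 = 2.76.
CYP2B6 (28%) and the residual 12% are unaffected.
CL_new/CL_old = 2.76 + 0.28 + 0.12 = 3.16.
With dosing unchanged, AUC scales as 1/CL: 1400 / 3.16 = 443 μg·h/mL.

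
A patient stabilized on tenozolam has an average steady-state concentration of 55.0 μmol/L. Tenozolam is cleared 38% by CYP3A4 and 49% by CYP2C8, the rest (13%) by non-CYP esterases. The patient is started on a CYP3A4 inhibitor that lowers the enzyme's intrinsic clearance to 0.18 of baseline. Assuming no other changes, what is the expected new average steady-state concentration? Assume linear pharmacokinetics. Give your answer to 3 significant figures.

The CYP3A4 pathway (38% of clearance) drops to 0.18× activity: 0.38 × 0.18 = 0.0684.
CYP2C8 (49%) and the residual 13% are unaffected.
New clearance relative to baseline: 0.0684 + 0.49 + 0.13 = 0.6884.
Average steady-state concentration ∝ 1/CL, so new value = 55.0 / 0.6884 = 79.9 μmol/L.

79.9 μmol/L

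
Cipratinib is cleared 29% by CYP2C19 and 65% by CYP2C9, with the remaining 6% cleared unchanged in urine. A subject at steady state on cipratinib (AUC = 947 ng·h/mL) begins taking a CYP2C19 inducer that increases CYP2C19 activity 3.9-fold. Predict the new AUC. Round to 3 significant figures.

514 ng·h/mL

The CYP2C19 pathway (29% of clearance) increases to 3.9× activity: 0.29 × 3.9 = 1.131.
CYP2C9 (65%) and the residual 6% are unaffected.
New clearance relative to baseline: 1.131 + 0.65 + 0.06 = 1.841.
With dosing unchanged, AUC scales as 1/CL: 947 / 1.841 = 514 ng·h/mL.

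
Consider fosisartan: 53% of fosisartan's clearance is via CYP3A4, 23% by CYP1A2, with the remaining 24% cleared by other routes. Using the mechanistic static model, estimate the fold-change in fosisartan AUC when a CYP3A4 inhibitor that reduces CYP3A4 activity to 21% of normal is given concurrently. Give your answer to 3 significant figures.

1.72

The CYP3A4 pathway (53% of clearance) falls to 0.21× activity: 0.53 × 0.21 = 0.1113.
CYP1A2 (23%) and the residual 24% are unaffected.
CL_new/CL_old = 0.1113 + 0.23 + 0.24 = 0.5813.
AUC is inversely proportional to clearance, so the fold-change is 1 / 0.5813 = 1.72.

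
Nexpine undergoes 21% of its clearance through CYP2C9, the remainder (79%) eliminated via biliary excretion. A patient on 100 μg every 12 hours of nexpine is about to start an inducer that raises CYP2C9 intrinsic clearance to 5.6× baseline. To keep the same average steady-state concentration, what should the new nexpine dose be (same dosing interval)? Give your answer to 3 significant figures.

197 μg

CYP2C9: 0.21 × 5.6 = 1.176
Other: 0.79 (unchanged)
New clearance relative to baseline: 1.176 + 0.79 = 1.966.
Css,avg = (dose rate)/CL, so holding Css fixed requires dose ∝ CL: 100 × 1.966 = 197 μg.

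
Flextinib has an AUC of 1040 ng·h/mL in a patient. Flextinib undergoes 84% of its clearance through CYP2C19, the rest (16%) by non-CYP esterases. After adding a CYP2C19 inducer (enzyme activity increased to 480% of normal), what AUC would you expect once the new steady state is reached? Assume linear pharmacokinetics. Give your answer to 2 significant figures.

The CYP2C19 pathway (84% of clearance) increases to 4.8× activity: 0.84 × 4.8 = 4.032.
Non-CYP routes (16%) are unchanged.
Relative clearance = 4.032 + 0.16 = 4.192.
With dosing unchanged, AUC scales as 1/CL: 1040 / 4.192 = 2.5 × 10² ng·h/mL.

2.5 × 10² ng·h/mL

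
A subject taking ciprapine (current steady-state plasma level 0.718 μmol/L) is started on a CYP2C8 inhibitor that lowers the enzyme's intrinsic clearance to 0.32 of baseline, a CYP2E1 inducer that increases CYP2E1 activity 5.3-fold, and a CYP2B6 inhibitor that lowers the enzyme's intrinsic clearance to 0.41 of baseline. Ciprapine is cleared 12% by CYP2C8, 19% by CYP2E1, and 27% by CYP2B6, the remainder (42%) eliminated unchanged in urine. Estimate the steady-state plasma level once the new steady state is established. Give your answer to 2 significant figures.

0.46 μmol/L

The CYP2C8 pathway (12% of clearance) drops to 0.32× activity: 0.12 × 0.32 = 0.0384.
The CYP2E1 pathway (19% of clearance) increases to 5.3× activity: 0.19 × 5.3 = 1.007.
The CYP2B6 pathway (27% of clearance) falls to 0.41× activity: 0.27 × 0.41 = 0.1107.
The remaining 42% of clearance is unaffected.
CL_new/CL_old = 0.0384 + 1.007 + 0.1107 + 0.42 = 1.5761.
Steady-state plasma level ∝ 1/CL: new value = 0.718 / 1.5761 = 0.46 μmol/L.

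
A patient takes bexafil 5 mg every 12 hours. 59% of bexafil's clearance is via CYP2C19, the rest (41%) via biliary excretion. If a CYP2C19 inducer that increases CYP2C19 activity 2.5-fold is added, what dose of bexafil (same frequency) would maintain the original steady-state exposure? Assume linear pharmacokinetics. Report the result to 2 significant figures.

9.4 mg

CYP2C19: 0.59 × 2.5 = 1.475
Other: 0.41 (unchanged)
CL_new/CL_old = 1.475 + 0.41 = 1.885.
Exposure is unchanged when dose changes in proportion to clearance. New dose = 5 mg × 1.885 = 9.4 mg.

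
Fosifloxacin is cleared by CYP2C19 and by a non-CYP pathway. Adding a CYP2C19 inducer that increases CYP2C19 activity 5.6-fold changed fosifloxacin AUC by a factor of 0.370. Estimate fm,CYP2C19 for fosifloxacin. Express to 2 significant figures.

CL'/CL = 1 / 0.370 = 2.703
5.6·fm + (1 − fm) = 2.703
fm = (2.703 − 1) / (5.6 − 1) = 0.37

0.37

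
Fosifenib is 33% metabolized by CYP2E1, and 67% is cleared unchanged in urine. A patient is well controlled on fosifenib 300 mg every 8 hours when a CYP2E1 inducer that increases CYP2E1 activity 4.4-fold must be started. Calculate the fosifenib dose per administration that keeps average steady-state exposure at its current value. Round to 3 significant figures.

637 mg

The CYP2E1 pathway (33% of clearance) rises to 4.4× activity: 0.33 × 4.4 = 1.452.
The remaining 67% of clearance is unaffected.
New clearance relative to baseline: 1.452 + 0.67 = 2.122.
Css,avg = (dose rate)/CL, so holding Css fixed requires dose ∝ CL: 300 × 2.122 = 637 mg.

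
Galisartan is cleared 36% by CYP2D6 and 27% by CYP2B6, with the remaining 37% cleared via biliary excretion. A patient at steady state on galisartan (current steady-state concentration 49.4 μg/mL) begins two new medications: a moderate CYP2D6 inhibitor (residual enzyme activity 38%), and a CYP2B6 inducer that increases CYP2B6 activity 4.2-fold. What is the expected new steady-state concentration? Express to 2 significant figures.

30 μg/mL

CYP2D6: 0.36 × 0.38 = 0.1368
CYP2B6: 0.27 × 4.2 = 1.134
Other: 0.37 (unchanged)
New clearance relative to baseline: 0.1368 + 1.134 + 0.37 = 1.6408.
Steady-state concentration ∝ 1/CL: new value = 49.4 / 1.6408 = 30 μg/mL.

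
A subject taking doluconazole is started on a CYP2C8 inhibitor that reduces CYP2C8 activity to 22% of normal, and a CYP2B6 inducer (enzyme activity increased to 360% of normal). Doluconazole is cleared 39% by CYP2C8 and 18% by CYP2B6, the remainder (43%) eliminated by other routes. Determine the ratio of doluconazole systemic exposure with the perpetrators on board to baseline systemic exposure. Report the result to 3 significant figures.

The CYP2C8 pathway (39% of clearance) falls to 0.22× activity: 0.39 × 0.22 = 0.0858.
The CYP2B6 pathway (18% of clearance) rises to 3.6× activity: 0.18 × 3.6 = 0.648.
Non-CYP routes (43%) are unchanged.
Relative clearance = 0.0858 + 0.648 + 0.43 = 1.1638.
Net systemic exposure ratio = 1 / 1.1638 = 0.859.

0.859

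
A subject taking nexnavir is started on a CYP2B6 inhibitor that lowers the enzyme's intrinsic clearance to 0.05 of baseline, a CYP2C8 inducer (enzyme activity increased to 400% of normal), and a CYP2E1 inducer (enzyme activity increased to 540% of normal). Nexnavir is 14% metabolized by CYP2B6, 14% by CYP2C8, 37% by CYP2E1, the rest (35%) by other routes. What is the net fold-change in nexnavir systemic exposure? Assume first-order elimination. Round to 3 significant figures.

The CYP2B6 pathway (14% of clearance) drops to 0.05× activity: 0.14 × 0.05 = 0.007.
The CYP2C8 pathway (14% of clearance) rises to 4× activity: 0.14 × 4 = 0.56.
The CYP2E1 pathway (37% of clearance) is boosted to 5.4× activity: 0.37 × 5.4 = 1.998.
Non-CYP routes (35%) are unchanged.
New clearance relative to baseline: 0.007 + 0.56 + 1.998 + 0.35 = 2.915.
Systemic exposure ∝ 1/CL: fold-change = 1 / 2.915 = 0.343.

0.343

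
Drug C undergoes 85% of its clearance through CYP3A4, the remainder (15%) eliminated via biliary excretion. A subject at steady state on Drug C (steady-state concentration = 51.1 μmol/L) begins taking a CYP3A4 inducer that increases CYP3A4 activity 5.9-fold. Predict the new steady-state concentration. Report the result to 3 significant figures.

9.89 μmol/L

CYP3A4: 0.85 × 5.9 = 5.015
Other: 0.15 (unchanged)
CL_new/CL_old = 5.015 + 0.15 = 5.165.
With dosing unchanged, steady-state concentration scales as 1/CL: 51.1 / 5.165 = 9.89 μmol/L.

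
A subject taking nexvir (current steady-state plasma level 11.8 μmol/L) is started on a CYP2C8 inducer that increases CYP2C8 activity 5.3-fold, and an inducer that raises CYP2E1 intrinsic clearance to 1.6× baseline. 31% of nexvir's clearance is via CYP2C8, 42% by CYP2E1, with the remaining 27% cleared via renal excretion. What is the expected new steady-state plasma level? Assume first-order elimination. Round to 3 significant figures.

The CYP2C8 pathway (31% of clearance) is boosted to 5.3× activity: 0.31 × 5.3 = 1.643.
The CYP2E1 pathway (42% of clearance) increases to 1.6× activity: 0.42 × 1.6 = 0.672.
The remaining 27% of clearance is unaffected.
New clearance relative to baseline: 1.643 + 0.672 + 0.27 = 2.585.
Dividing the baseline by the relative clearance: 11.8 / 2.585 = 4.56 μmol/L.

4.56 μmol/L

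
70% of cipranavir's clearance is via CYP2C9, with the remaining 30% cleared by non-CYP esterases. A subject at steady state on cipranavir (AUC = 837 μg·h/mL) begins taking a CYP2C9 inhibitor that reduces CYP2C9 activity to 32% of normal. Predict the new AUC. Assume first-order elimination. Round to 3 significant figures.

The CYP2C9 pathway (70% of clearance) is reduced to 0.32× activity: 0.7 × 0.32 = 0.224.
Non-CYP routes (30%) are unchanged.
New clearance relative to baseline: 0.224 + 0.3 = 0.524.
AUC ∝ 1/CL, so new value = 837 / 0.524 = 1.60 × 10³ μg·h/mL.

1.60 × 10³ μg·h/mL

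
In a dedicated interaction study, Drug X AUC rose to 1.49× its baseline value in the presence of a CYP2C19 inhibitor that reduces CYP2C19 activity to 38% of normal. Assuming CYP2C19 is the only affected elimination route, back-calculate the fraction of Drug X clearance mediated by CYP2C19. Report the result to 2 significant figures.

CL'/CL = 1 / 1.49 = 0.6711
0.38·fm + (1 − fm) = 0.6711
fm = (0.6711 − 1) / (0.38 − 1) = 0.53

0.53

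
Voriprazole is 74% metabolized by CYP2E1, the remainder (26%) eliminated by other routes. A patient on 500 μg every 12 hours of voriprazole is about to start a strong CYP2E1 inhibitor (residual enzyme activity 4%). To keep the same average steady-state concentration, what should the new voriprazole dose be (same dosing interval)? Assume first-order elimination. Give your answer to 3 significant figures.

145 μg

The CYP2E1 pathway (74% of clearance) is reduced to 0.04× activity: 0.74 × 0.04 = 0.0296.
The remaining 26% of clearance is unaffected.
Relative clearance = 0.0296 + 0.26 = 0.2896.
Css,avg = (dose rate)/CL, so holding Css fixed requires dose ∝ CL: 500 × 0.2896 = 145 μg.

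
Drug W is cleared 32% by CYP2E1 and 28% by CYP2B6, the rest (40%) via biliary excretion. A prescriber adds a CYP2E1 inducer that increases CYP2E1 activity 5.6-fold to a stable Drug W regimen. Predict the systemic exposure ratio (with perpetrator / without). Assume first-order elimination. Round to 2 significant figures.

CYP2E1: 0.32 × 5.6 = 1.792
CYP2B6: 0.28 (unchanged)
Other: 0.4 (unchanged)
New clearance relative to baseline: 1.792 + 0.28 + 0.4 = 2.472.
Systemic exposure ratio = CL_old/CL_new = 1 / 2.472 = 0.40.

0.40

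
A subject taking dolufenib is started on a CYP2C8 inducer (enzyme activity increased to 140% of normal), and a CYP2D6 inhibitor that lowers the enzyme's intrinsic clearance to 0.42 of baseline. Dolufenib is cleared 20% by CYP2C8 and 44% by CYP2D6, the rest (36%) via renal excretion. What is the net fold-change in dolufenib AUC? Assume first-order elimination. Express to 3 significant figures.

1.21

CYP2C8: 0.2 × 1.4 = 0.28
CYP2D6: 0.44 × 0.42 = 0.1848
Other: 0.36 (unchanged)
New clearance relative to baseline: 0.28 + 0.1848 + 0.36 = 0.8248.
AUC ∝ 1/CL: fold-change = 1 / 0.8248 = 1.21.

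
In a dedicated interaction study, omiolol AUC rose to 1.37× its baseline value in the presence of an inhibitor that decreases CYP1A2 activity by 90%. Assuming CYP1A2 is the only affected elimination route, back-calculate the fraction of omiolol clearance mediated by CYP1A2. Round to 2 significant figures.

Write x for the fraction cleared via CYP1A2. The observed AUC change means clearance fell to 1/1.37 = 0.7299 of baseline.
Setting x·0.1 + (1 − x) = 0.7299 and solving: x = (0.7299 − 1)/(0.1 − 1) = 0.30.

0.30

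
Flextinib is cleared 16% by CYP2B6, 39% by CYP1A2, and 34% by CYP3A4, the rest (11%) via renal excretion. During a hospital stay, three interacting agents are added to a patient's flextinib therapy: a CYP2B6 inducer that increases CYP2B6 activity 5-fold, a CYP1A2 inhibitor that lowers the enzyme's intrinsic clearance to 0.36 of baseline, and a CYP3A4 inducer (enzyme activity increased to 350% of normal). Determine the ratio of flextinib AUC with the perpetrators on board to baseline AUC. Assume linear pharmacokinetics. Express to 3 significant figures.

0.446

The CYP2B6 pathway (16% of clearance) is boosted to 5× activity: 0.16 × 5 = 0.8.
The CYP1A2 pathway (39% of clearance) falls to 0.36× activity: 0.39 × 0.36 = 0.1404.
The CYP3A4 pathway (34% of clearance) rises to 3.5× activity: 0.34 × 3.5 = 1.19.
Non-CYP routes (11%) are unchanged.
New clearance relative to baseline: 0.8 + 0.1404 + 1.19 + 0.11 = 2.2404.
Net AUC ratio = 1 / 2.2404 = 0.446.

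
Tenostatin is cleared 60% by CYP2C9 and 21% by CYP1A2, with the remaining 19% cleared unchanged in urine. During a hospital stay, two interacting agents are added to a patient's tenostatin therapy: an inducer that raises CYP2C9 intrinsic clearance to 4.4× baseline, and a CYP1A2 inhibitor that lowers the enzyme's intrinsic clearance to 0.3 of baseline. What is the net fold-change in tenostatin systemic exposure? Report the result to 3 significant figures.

0.346

The CYP2C9 pathway (60% of clearance) rises to 4.4× activity: 0.6 × 4.4 = 2.64.
The CYP1A2 pathway (21% of clearance) drops to 0.3× activity: 0.21 × 0.3 = 0.063.
Non-CYP routes (19%) are unchanged.
New clearance relative to baseline: 2.64 + 0.063 + 0.19 = 2.893.
Because systemic exposure varies inversely with clearance, the combined effect is 1 / 2.893 = 0.346.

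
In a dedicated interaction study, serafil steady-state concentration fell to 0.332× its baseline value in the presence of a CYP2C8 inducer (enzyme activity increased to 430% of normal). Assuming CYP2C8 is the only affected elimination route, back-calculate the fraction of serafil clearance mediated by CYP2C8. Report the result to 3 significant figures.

CL'/CL = 1 / 0.332 = 3.012
4.3·fm + (1 − fm) = 3.012
fm = (3.012 − 1) / (4.3 − 1) = 0.610

0.610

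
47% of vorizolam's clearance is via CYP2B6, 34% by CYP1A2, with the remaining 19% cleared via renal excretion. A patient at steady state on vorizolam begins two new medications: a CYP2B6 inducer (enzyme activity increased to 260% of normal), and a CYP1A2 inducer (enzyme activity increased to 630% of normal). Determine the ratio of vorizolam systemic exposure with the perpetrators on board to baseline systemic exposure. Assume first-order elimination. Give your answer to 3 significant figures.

0.281

The CYP2B6 pathway (47% of clearance) increases to 2.6× activity: 0.47 × 2.6 = 1.222.
The CYP1A2 pathway (34% of clearance) is boosted to 6.3× activity: 0.34 × 6.3 = 2.142.
Non-CYP routes (19%) are unchanged.
CL_new/CL_old = 1.222 + 2.142 + 0.19 = 3.554.
Because systemic exposure varies inversely with clearance, the combined effect is 1 / 3.554 = 0.281.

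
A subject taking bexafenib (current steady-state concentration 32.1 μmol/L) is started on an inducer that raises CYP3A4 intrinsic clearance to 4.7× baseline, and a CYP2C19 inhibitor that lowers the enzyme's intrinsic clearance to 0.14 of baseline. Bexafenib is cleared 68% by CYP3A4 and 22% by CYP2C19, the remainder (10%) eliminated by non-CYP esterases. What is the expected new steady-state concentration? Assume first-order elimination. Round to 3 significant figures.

9.65 μmol/L

The CYP3A4 pathway (68% of clearance) is boosted to 4.7× activity: 0.68 × 4.7 = 3.196.
The CYP2C19 pathway (22% of clearance) falls to 0.14× activity: 0.22 × 0.14 = 0.0308.
The remaining 10% of clearance is unaffected.
Relative clearance = 3.196 + 0.0308 + 0.1 = 3.3268.
New steady-state concentration = 32.1 / 3.3268 = 9.65 μmol/L (concentration scales inversely with clearance).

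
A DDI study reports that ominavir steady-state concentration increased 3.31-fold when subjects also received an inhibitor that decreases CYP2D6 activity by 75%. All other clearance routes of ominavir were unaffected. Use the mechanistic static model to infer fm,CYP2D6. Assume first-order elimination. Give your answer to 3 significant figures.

0.931

Let fm be the CYP2D6 fraction. New clearance relative to baseline = fm × 0.25 + (1 − fm).
Steady-state concentration ratio = 1 / (new CL fraction), so new CL fraction = 1 / 3.31 = 0.3021.
fm × 0.25 + 1 − fm = 0.3021  ⇒  fm × (0.25 − 1) = −0.6979  ⇒  fm = 0.931.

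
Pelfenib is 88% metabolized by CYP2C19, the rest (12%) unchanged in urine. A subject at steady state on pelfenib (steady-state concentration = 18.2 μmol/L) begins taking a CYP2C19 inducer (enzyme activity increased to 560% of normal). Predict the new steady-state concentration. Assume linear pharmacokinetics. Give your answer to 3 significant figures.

CYP2C19: 0.88 × 5.6 = 4.928
Other: 0.12 (unchanged)
CL_new/CL_old = 4.928 + 0.12 = 5.048.
With dosing unchanged, steady-state concentration scales as 1/CL: 18.2 / 5.048 = 3.61 μmol/L.

3.61 μmol/L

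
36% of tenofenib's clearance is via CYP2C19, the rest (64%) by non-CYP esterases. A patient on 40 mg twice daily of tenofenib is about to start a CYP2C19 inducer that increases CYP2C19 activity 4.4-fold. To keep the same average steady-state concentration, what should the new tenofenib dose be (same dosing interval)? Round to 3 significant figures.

89.0 mg

The CYP2C19 pathway (36% of clearance) is boosted to 4.4× activity: 0.36 × 4.4 = 1.584.
The remaining 64% of clearance is unaffected.
CL_new/CL_old = 1.584 + 0.64 = 2.224.
Exposure is unchanged when dose changes in proportion to clearance. New dose = 40 mg × 2.224 = 89.0 mg.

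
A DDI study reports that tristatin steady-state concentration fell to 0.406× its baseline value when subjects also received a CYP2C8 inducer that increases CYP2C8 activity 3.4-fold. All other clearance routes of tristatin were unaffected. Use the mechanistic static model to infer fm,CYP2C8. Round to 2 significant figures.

Write x for the fraction cleared via CYP2C8. The observed steady-state concentration change means clearance rose to 1/0.406 = 2.463 of baseline.
Only the CYP2C8 route changed, so 2.463 = x·3.4 + (1 − x), giving x = 0.61.

0.61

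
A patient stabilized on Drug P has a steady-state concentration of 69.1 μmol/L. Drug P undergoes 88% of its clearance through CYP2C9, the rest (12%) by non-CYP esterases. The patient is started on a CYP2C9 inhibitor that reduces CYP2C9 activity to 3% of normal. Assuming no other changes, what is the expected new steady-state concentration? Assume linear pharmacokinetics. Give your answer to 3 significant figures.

472 μmol/L

The CYP2C9 pathway (88% of clearance) is reduced to 0.03× activity: 0.88 × 0.03 = 0.0264.
The remaining 12% of clearance is unaffected.
New clearance relative to baseline: 0.0264 + 0.12 = 0.1464.
New steady-state concentration = baseline ÷ relative clearance = 69.1 / 0.1464 = 472 μmol/L.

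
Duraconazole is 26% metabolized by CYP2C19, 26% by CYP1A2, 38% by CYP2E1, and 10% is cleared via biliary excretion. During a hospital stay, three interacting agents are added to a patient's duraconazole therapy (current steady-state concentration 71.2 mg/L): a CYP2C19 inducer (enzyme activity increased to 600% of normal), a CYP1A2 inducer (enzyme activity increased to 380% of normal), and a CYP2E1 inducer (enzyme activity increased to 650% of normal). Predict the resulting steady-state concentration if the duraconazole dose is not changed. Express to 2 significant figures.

14 mg/L

The CYP2C19 pathway (26% of clearance) increases to 6× activity: 0.26 × 6 = 1.56.
The CYP1A2 pathway (26% of clearance) rises to 3.8× activity: 0.26 × 3.8 = 0.988.
The CYP2E1 pathway (38% of clearance) is boosted to 6.5× activity: 0.38 × 6.5 = 2.47.
Non-CYP routes (10%) are unchanged.
New clearance relative to baseline: 1.56 + 0.988 + 2.47 + 0.1 = 5.118.
Steady-state concentration ∝ 1/CL: new value = 71.2 / 5.118 = 14 mg/L.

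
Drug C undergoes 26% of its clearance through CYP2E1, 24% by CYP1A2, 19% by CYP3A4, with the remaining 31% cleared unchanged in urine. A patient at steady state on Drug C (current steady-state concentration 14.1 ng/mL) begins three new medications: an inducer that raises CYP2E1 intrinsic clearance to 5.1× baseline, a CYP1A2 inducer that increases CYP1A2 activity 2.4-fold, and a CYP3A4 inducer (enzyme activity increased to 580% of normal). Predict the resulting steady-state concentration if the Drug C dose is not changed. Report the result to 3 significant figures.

4.25 ng/mL

The CYP2E1 pathway (26% of clearance) is boosted to 5.1× activity: 0.26 × 5.1 = 1.326.
The CYP1A2 pathway (24% of clearance) is boosted to 2.4× activity: 0.24 × 2.4 = 0.576.
The CYP3A4 pathway (19% of clearance) increases to 5.8× activity: 0.19 × 5.8 = 1.102.
The remaining 31% of clearance is unaffected.
CL_new/CL_old = 1.326 + 0.576 + 1.102 + 0.31 = 3.314.
Dividing the baseline by the relative clearance: 14.1 / 3.314 = 4.25 ng/mL.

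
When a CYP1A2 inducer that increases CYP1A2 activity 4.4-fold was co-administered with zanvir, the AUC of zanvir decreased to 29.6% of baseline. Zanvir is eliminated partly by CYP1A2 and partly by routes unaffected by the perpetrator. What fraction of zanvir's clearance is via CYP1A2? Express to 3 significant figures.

Write x for the fraction cleared via CYP1A2. The observed AUC change means clearance rose to 1/0.296 = 3.378 of baseline.
Setting x·4.4 + (1 − x) = 3.378 and solving: x = (3.378 − 1)/(4.4 − 1) = 0.700.

0.700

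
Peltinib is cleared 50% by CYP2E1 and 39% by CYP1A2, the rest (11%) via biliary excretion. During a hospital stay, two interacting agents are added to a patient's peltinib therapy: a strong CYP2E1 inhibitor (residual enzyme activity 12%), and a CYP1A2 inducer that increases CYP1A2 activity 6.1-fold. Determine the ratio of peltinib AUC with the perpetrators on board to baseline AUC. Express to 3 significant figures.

0.392

The CYP2E1 pathway (50% of clearance) is reduced to 0.12× activity: 0.5 × 0.12 = 0.06.
The CYP1A2 pathway (39% of clearance) is boosted to 6.1× activity: 0.39 × 6.1 = 2.379.
The remaining 11% of clearance is unaffected.
CL_new/CL_old = 0.06 + 2.379 + 0.11 = 2.549.
Net AUC ratio = 1 / 2.549 = 0.392.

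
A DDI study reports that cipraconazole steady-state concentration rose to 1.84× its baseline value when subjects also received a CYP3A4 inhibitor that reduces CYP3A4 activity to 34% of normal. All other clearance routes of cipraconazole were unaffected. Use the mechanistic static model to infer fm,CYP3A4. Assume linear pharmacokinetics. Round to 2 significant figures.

0.69

Write x for the fraction cleared via CYP3A4. The observed steady-state concentration change means clearance fell to 1/1.84 = 0.5435 of baseline.
Setting x·0.34 + (1 − x) = 0.5435 and solving: x = (0.5435 − 1)/(0.34 − 1) = 0.69.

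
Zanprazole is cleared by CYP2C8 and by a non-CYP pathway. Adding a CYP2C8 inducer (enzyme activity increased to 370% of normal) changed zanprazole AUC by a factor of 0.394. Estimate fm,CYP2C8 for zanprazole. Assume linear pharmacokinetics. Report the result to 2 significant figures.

0.57

Call the CYP2C8 fraction fm. After the interaction, CL_new/CL_old = fm × 3.7 + (1 − fm).
AUC ratio = 1 / (new CL fraction), so new CL fraction = 1 / 0.394 = 2.538.
fm × 3.7 + 1 − fm = 2.538  ⇒  fm × (3.7 − 1) = 1.538  ⇒  fm = 0.57.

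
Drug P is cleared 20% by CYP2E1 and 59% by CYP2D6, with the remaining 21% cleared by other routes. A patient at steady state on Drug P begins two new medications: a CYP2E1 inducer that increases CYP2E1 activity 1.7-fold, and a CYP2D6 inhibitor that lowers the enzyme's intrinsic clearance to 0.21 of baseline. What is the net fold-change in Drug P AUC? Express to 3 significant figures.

1.48

The CYP2E1 pathway (20% of clearance) is boosted to 1.7× activity: 0.2 × 1.7 = 0.34.
The CYP2D6 pathway (59% of clearance) drops to 0.21× activity: 0.59 × 0.21 = 0.1239.
The remaining 21% of clearance is unaffected.
Relative clearance = 0.34 + 0.1239 + 0.21 = 0.6739.
AUC ∝ 1/CL: fold-change = 1 / 0.6739 = 1.48.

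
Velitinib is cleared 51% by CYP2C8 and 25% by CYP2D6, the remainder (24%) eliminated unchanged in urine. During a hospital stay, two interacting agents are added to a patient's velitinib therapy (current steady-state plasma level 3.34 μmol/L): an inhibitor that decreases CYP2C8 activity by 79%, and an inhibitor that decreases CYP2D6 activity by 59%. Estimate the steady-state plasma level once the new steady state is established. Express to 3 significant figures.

The CYP2C8 pathway (51% of clearance) is reduced to 0.21× activity: 0.51 × 0.21 = 0.1071.
The CYP2D6 pathway (25% of clearance) is reduced to 0.41× activity: 0.25 × 0.41 = 0.1025.
The remaining 24% of clearance is unaffected.
New clearance relative to baseline: 0.1071 + 0.1025 + 0.24 = 0.4496.
Dividing the baseline by the relative clearance: 3.34 / 0.4496 = 7.43 μmol/L.

7.43 μmol/L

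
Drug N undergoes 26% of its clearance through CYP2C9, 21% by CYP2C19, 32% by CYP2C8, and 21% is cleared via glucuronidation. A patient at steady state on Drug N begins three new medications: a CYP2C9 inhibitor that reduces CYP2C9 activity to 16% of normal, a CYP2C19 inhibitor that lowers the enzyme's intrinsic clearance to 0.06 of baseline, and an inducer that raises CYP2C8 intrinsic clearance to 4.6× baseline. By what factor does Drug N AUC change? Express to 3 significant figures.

0.576

The CYP2C9 pathway (26% of clearance) drops to 0.16× activity: 0.26 × 0.16 = 0.0416.
The CYP2C19 pathway (21% of clearance) falls to 0.06× activity: 0.21 × 0.06 = 0.0126.
The CYP2C8 pathway (32% of clearance) rises to 4.6× activity: 0.32 × 4.6 = 1.472.
Non-CYP routes (21%) are unchanged.
CL_new/CL_old = 0.0416 + 0.0126 + 1.472 + 0.21 = 1.7362.
Net AUC ratio = 1 / 1.7362 = 0.576.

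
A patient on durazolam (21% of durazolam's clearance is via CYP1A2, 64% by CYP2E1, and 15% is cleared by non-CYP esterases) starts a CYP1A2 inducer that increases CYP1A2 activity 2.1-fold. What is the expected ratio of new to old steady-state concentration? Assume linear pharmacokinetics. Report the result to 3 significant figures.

0.812

The CYP1A2 pathway (21% of clearance) is boosted to 2.1× activity: 0.21 × 2.1 = 0.441.
CYP2E1 (64%) and the residual 15% are unaffected.
Relative clearance = 0.441 + 0.64 + 0.15 = 1.231.
Steady-state concentration is inversely proportional to clearance, so the fold-change is 1 / 1.231 = 0.812.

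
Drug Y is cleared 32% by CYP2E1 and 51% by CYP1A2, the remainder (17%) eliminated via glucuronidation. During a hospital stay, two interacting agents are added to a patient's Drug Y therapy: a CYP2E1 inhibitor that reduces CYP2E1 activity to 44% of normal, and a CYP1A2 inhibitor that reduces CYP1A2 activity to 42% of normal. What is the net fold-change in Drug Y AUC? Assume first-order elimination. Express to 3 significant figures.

1.90

The CYP2E1 pathway (32% of clearance) drops to 0.44× activity: 0.32 × 0.44 = 0.1408.
The CYP1A2 pathway (51% of clearance) drops to 0.42× activity: 0.51 × 0.42 = 0.2142.
The remaining 17% of clearance is unaffected.
New clearance relative to baseline: 0.1408 + 0.2142 + 0.17 = 0.525.
Because AUC varies inversely with clearance, the combined effect is 1 / 0.525 = 1.90.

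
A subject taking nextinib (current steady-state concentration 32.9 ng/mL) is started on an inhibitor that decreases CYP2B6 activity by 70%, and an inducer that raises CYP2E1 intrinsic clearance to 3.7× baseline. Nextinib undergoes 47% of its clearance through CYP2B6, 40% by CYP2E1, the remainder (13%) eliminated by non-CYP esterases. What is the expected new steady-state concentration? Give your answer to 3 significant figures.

18.8 ng/mL

CYP2B6: 0.47 × 0.3 = 0.141
CYP2E1: 0.4 × 3.7 = 1.48
Other: 0.13 (unchanged)
New clearance relative to baseline: 0.141 + 1.48 + 0.13 = 1.751.
Dividing the baseline by the relative clearance: 32.9 / 1.751 = 18.8 ng/mL.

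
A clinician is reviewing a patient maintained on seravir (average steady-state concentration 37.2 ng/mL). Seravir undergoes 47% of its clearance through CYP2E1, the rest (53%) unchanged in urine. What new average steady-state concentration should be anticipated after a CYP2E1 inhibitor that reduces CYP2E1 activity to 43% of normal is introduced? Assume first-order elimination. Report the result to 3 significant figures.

The CYP2E1 pathway (47% of clearance) is reduced to 0.43× activity: 0.47 × 0.43 = 0.2021.
Non-CYP routes (53%) are unchanged.
CL_new/CL_old = 0.2021 + 0.53 = 0.7321.
New average steady-state concentration = baseline ÷ relative clearance = 37.2 / 0.7321 = 50.8 ng/mL.

50.8 ng/mL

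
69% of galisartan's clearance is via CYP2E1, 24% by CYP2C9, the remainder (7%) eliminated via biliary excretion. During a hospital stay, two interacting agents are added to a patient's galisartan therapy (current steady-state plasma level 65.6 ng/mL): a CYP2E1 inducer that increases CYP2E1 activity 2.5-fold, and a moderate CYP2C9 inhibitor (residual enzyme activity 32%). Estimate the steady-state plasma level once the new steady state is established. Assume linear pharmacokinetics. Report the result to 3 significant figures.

35.0 ng/mL

The CYP2E1 pathway (69% of clearance) rises to 2.5× activity: 0.69 × 2.5 = 1.725.
The CYP2C9 pathway (24% of clearance) drops to 0.32× activity: 0.24 × 0.32 = 0.0768.
Non-CYP routes (7%) are unchanged.
Relative clearance = 1.725 + 0.0768 + 0.07 = 1.8718.
Dividing the baseline by the relative clearance: 65.6 / 1.8718 = 35.0 ng/mL.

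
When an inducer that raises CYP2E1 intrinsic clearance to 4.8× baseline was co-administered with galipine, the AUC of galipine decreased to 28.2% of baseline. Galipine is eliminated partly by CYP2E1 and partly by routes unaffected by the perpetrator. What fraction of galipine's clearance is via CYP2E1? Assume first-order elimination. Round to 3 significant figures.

CL'/CL = 1 / 0.282 = 3.546
4.8·fm + (1 − fm) = 3.546
fm = (3.546 − 1) / (4.8 − 1) = 0.670

0.670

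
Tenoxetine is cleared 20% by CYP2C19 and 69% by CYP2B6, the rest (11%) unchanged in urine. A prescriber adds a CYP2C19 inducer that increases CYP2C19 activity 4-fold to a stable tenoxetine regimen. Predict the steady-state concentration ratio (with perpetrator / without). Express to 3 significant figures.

0.625

The CYP2C19 pathway (20% of clearance) rises to 4× activity: 0.2 × 4 = 0.8.
CYP2B6 (69%) and the residual 11% are unaffected.
CL_new/CL_old = 0.8 + 0.69 + 0.11 = 1.6.
Steady-state concentration ratio = CL_old/CL_new = 1 / 1.6 = 0.625.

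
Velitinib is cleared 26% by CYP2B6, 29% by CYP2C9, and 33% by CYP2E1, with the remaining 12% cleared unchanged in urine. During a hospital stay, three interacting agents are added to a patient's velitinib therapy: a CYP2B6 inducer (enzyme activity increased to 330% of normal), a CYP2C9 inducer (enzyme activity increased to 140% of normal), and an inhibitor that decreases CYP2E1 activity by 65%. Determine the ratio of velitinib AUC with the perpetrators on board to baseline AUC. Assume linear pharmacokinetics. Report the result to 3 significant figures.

0.667

CYP2B6: 0.26 × 3.3 = 0.858
CYP2C9: 0.29 × 1.4 = 0.406
CYP2E1: 0.33 × 0.35 = 0.1155
Other: 0.12 (unchanged)
New clearance relative to baseline: 0.858 + 0.406 + 0.1155 + 0.12 = 1.4995.
Because AUC varies inversely with clearance, the combined effect is 1 / 1.4995 = 0.667.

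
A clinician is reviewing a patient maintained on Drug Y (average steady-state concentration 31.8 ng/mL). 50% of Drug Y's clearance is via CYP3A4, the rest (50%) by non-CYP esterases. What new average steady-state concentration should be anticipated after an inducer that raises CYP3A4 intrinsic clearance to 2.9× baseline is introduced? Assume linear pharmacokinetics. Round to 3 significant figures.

CYP3A4: 0.5 × 2.9 = 1.45
Other: 0.5 (unchanged)
CL_new/CL_old = 1.45 + 0.5 = 1.95.
New average steady-state concentration = baseline ÷ relative clearance = 31.8 / 1.95 = 16.3 ng/mL.

16.3 ng/mL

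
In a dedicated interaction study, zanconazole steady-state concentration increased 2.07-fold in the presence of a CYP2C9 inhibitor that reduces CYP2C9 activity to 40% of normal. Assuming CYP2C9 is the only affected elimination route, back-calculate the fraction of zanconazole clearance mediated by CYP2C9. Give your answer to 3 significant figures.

CL'/CL = 1 / 2.07 = 0.4831
0.4·fm + (1 − fm) = 0.4831
fm = (0.4831 − 1) / (0.4 − 1) = 0.862

0.862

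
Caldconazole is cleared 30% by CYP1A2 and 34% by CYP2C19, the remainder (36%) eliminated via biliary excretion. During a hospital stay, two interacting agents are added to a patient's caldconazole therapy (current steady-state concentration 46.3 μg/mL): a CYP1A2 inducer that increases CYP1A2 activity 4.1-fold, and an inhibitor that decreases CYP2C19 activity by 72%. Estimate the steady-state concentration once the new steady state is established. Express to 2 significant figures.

CYP1A2: 0.3 × 4.1 = 1.23
CYP2C19: 0.34 × 0.28 = 0.0952
Other: 0.36 (unchanged)
Relative clearance = 1.23 + 0.0952 + 0.36 = 1.6852.
Dividing the baseline by the relative clearance: 46.3 / 1.6852 = 27 μg/mL.

27 μg/mL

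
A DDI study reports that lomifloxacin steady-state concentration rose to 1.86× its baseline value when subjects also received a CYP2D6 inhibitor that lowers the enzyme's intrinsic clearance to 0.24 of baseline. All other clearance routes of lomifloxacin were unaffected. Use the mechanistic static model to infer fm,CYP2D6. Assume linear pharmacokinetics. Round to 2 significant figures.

Let fm be the CYP2D6 fraction. New clearance relative to baseline = fm × 0.24 + (1 − fm).
Steady-state concentration ratio = 1 / (new CL fraction), so new CL fraction = 1 / 1.86 = 0.5376.
fm × 0.24 + 1 − fm = 0.5376  ⇒  fm × (0.24 − 1) = −0.4624  ⇒  fm = 0.61.

0.61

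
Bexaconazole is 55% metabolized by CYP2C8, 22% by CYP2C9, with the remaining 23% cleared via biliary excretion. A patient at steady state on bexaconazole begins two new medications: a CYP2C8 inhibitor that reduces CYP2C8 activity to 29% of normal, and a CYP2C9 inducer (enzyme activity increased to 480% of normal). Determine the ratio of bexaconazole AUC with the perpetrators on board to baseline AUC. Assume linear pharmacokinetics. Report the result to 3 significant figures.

The CYP2C8 pathway (55% of clearance) is reduced to 0.29× activity: 0.55 × 0.29 = 0.1595.
The CYP2C9 pathway (22% of clearance) increases to 4.8× activity: 0.22 × 4.8 = 1.056.
Non-CYP routes (23%) are unchanged.
New clearance relative to baseline: 0.1595 + 1.056 + 0.23 = 1.4455.
AUC ∝ 1/CL: fold-change = 1 / 1.4455 = 0.692.

0.692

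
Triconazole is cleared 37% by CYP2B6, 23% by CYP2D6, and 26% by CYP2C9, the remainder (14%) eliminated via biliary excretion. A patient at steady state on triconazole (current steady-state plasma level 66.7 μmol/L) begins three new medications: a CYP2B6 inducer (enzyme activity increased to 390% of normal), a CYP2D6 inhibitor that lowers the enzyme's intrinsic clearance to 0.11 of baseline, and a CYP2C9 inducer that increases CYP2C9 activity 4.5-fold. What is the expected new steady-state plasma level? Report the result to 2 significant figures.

The CYP2B6 pathway (37% of clearance) rises to 3.9× activity: 0.37 × 3.9 = 1.443.
The CYP2D6 pathway (23% of clearance) falls to 0.11× activity: 0.23 × 0.11 = 0.0253.
The CYP2C9 pathway (26% of clearance) increases to 4.5× activity: 0.26 × 4.5 = 1.17.
Non-CYP routes (14%) are unchanged.
New clearance relative to baseline: 1.443 + 0.0253 + 1.17 + 0.14 = 2.7783.
New steady-state plasma level = 66.7 / 2.7783 = 24 μmol/L (concentration scales inversely with clearance).

24 μmol/L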